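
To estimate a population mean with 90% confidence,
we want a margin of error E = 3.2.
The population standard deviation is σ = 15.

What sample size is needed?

z_0.05 = 1.645
n = (z×σ/E)² = (1.645×15/3.2)²
n = 59.4586
Round up: n = 60

Answer: n = 60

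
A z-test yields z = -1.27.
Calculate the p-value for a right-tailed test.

For z = -1.27:
p = P(Z > -1.27) = 1 - Φ(-1.27) = 0.8980

Answer: p-value ≈ 0.8980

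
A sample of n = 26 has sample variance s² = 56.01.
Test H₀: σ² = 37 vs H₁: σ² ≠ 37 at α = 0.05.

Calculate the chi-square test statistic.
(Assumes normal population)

Answer: χ² = 37.8446, fail to reject H₀

Derivation:
df = n - 1 = 25
χ² = (n-1)s²/σ₀² = 25×56.01/37 = 37.8446
Critical values: χ²_{0.975,25} = 13.120, χ²_{0.025,25} = 40.646
Rejection region: χ² < 13.120 or χ² > 40.646
Decision: fail to reject H₀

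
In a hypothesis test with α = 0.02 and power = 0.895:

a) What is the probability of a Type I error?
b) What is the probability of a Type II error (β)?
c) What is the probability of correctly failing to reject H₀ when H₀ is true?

Answer: a) 0.02, b) 0.105, c) 0.98

Derivation:
a) Type I error probability = α = 0.02
b) Power = P(reject H₀ | H₁ true) = 1 - β = 0.895, so Type II error probability = β = 1 - Power = 0.105
c) P(fail to reject H₀ | H₀ true) = 1 - α = 0.98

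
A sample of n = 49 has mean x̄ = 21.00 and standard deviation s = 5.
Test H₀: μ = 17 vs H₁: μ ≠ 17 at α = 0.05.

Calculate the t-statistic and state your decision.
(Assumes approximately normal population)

Answer: t = 5.5999, reject H₀

Derivation:
df = n - 1 = 48
SE = s/√n = 5/√49 = 0.7143
t = (x̄ - μ₀)/SE = (21.00 - 17)/0.7143 = 5.5999
Critical value: t_{0.025,48} = ±2.011
p-value < 0.0001
Decision: reject H₀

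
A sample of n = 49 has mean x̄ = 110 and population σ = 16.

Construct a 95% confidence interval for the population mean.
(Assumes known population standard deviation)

Answer: (105.5200, 114.4800)

Derivation:
Confidence level: 95%, α = 0.05
z_0.025 = 1.960
SE = σ/√n = 16/√49 = 2.2857
Margin of error = 1.960 × 2.2857 = 4.4800
CI: x̄ ± margin = 110 ± 4.4800
CI: (105.5200, 114.4800)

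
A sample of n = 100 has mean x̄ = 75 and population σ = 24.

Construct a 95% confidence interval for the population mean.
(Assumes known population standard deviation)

Confidence level: 95%, α = 0.05
z_0.025 = 1.960
SE = σ/√n = 24/√100 = 2.4000
Margin of error = 1.960 × 2.4000 = 4.7040
CI: x̄ ± margin = 75 ± 4.7040
CI: (70.2960, 79.7040)

Answer: (70.2960, 79.7040)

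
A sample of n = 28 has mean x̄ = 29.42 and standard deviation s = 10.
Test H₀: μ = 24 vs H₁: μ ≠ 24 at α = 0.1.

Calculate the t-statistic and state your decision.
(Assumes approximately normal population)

df = n - 1 = 27
SE = s/√n = 10/√28 = 1.8898
t = (x̄ - μ₀)/SE = (29.42 - 24)/1.8898 = 2.8680
Critical value: t_{0.05,27} = ±1.703
p-value ≈ 0.0079
Decision: reject H₀

Answer: t = 2.8680, reject H₀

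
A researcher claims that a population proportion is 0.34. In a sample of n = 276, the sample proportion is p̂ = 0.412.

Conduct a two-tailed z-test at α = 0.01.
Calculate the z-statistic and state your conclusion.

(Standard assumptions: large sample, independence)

Answer: z = 2.5251, fail to reject H₀

Derivation:
H₀: p = 0.34, H₁: p ≠ 0.34
Standard error: SE = √(p₀(1-p₀)/n) = √(0.34×0.66/276) = 0.028514
z-statistic: z = (p̂ - p₀)/SE = (0.412 - 0.34)/0.028514 = 2.5251
Critical value: z_0.005 = ±2.576
p-value = 0.0116
Decision: fail to reject H₀ at α = 0.01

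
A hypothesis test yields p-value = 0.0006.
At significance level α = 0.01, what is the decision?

Answer: reject H₀

Derivation:
Compare p-value to α:
0.0006 < 0.01
Decision: reject H₀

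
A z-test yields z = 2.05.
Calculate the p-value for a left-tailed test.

For z = 2.05:
p = P(Z < 2.05) = Φ(2.05) = 0.9798

Answer: p-value ≈ 0.9798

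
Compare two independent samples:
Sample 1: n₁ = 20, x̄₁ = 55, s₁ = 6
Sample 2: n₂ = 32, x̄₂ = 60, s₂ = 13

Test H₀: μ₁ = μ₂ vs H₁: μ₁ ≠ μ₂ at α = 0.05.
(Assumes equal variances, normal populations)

Answer: t = -1.6117, fail to reject H₀

Derivation:
Pooled variance: s²_p = [19×6² + 31×13²]/(50) = 118.4600
s_p = 10.8839
SE = s_p×√(1/n₁ + 1/n₂) = 10.8839×√(1/20 + 1/32) = 3.1024
t = (x̄₁ - x̄₂)/SE = (55 - 60)/3.1024 = -1.6117
df = 50, t-critical = ±2.009
Decision: fail to reject H₀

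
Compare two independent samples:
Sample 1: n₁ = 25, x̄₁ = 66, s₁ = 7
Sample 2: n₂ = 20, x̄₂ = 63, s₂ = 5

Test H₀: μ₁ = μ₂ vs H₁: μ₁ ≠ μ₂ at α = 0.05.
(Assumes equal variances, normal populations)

Answer: t = 1.6139, fail to reject H₀

Derivation:
Pooled variance: s²_p = [24×7² + 19×5²]/(43) = 38.3953
s_p = 6.1964
SE = s_p×√(1/n₁ + 1/n₂) = 6.1964×√(1/25 + 1/20) = 1.8589
t = (x̄₁ - x̄₂)/SE = (66 - 63)/1.8589 = 1.6139
df = 43, t-critical = ±2.017
Decision: fail to reject H₀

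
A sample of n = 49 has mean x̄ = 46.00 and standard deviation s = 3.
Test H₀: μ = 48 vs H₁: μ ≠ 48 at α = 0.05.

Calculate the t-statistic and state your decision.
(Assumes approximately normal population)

df = n - 1 = 48
SE = s/√n = 3/√49 = 0.4286
t = (x̄ - μ₀)/SE = (46.00 - 48)/0.4286 = -4.6664
Critical value: t_{0.025,48} = ±2.011
p-value < 0.0001
Decision: reject H₀

Answer: t = -4.6664, reject H₀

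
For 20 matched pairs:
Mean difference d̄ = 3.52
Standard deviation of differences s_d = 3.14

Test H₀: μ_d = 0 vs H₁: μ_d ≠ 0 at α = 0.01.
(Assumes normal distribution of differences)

Answer: t = 5.0135, reject H₀

Derivation:
df = n - 1 = 19
SE = s_d/√n = 3.14/√20 = 0.7021
t = d̄/SE = 3.52/0.7021 = 5.0135
Critical value: t_{0.005,19} = ±2.861
p-value ≈ 0.0001
Decision: reject H₀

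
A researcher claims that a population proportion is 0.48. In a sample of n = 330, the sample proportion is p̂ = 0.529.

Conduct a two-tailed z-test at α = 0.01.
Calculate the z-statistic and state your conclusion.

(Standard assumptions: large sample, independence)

Answer: z = 1.7817, fail to reject H₀

Derivation:
H₀: p = 0.48, H₁: p ≠ 0.48
Standard error: SE = √(p₀(1-p₀)/n) = √(0.48×0.52/330) = 0.027502
z-statistic: z = (p̂ - p₀)/SE = (0.529 - 0.48)/0.027502 = 1.7817
Critical value: z_0.005 = ±2.576
p-value = 0.0748
Decision: fail to reject H₀ at α = 0.01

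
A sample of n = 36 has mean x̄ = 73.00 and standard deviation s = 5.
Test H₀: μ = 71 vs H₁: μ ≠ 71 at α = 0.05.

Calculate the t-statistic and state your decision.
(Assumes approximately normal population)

Answer: t = 2.4001, reject H₀

Derivation:
df = n - 1 = 35
SE = s/√n = 5/√36 = 0.8333
t = (x̄ - μ₀)/SE = (73.00 - 71)/0.8333 = 2.4001
Critical value: t_{0.025,35} = ±2.030
p-value ≈ 0.0218
Decision: reject H₀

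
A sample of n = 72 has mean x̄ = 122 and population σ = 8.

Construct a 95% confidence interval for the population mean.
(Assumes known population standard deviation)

Confidence level: 95%, α = 0.05
z_0.025 = 1.960
SE = σ/√n = 8/√72 = 0.9428
Margin of error = 1.960 × 0.9428 = 1.8479
CI: x̄ ± margin = 122 ± 1.8479
CI: (120.1521, 123.8479)

Answer: (120.1521, 123.8479)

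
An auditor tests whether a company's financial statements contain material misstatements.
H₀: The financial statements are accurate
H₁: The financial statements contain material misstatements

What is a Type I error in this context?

Type I error: rejecting H₀ when it is actually true (false positive).
Type II error: failing to reject H₀ when H₁ is actually true (false negative).

Answer: Concluding the statements are misstated when they are actually accurate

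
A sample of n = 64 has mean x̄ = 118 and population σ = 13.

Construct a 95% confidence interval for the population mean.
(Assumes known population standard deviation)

Answer: (114.8150, 121.1850)

Derivation:
Confidence level: 95%, α = 0.05
z_0.025 = 1.960
SE = σ/√n = 13/√64 = 1.6250
Margin of error = 1.960 × 1.6250 = 3.1850
CI: x̄ ± margin = 118 ± 3.1850
CI: (114.8150, 121.1850)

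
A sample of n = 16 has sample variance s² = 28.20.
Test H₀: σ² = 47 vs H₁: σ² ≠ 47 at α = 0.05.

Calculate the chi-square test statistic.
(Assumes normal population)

Answer: χ² = 9.0000, fail to reject H₀

Derivation:
df = n - 1 = 15
χ² = (n-1)s²/σ₀² = 15×28.20/47 = 9.0000
Critical values: χ²_{0.975,15} = 6.262, χ²_{0.025,15} = 27.488
Rejection region: χ² < 6.262 or χ² > 27.488
Decision: fail to reject H₀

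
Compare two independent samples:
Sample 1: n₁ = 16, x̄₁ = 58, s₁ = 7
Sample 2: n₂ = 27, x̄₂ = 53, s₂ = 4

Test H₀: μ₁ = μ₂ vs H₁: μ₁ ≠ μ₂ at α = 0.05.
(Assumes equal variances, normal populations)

Answer: t = 2.9911, reject H₀

Derivation:
Pooled variance: s²_p = [15×7² + 26×4²]/(41) = 28.0732
s_p = 5.2984
SE = s_p×√(1/n₁ + 1/n₂) = 5.2984×√(1/16 + 1/27) = 1.6716
t = (x̄₁ - x̄₂)/SE = (58 - 53)/1.6716 = 2.9911
df = 41, t-critical = ±2.020
Decision: reject H₀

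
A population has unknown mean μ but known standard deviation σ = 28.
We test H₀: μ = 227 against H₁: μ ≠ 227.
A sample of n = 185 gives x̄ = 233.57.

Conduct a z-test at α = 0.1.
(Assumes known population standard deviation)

Standard error: SE = σ/√n = 28/√185 = 2.0586
z-statistic: z = (x̄ - μ₀)/SE = (233.57 - 227)/2.0586 = 3.1915
Critical value: ±1.645
p-value = 0.0014
Decision: reject H₀

Answer: z = 3.1915, reject H₀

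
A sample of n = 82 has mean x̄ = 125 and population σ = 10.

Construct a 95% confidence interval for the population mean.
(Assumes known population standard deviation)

Confidence level: 95%, α = 0.05
z_0.025 = 1.960
SE = σ/√n = 10/√82 = 1.1043
Margin of error = 1.960 × 1.1043 = 2.1644
CI: x̄ ± margin = 125 ± 2.1644
CI: (122.8356, 127.1644)

Answer: (122.8356, 127.1644)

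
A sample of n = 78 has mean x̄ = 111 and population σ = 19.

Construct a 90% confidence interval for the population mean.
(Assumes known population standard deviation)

Confidence level: 90%, α = 0.1
z_0.05 = 1.645
SE = σ/√n = 19/√78 = 2.1513
Margin of error = 1.645 × 2.1513 = 3.5389
CI: x̄ ± margin = 111 ± 3.5389
CI: (107.4611, 114.5389)

Answer: (107.4611, 114.5389)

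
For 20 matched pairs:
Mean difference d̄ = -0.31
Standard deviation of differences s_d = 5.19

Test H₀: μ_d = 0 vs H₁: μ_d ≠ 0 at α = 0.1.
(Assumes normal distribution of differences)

Answer: t = -0.2671, fail to reject H₀

Derivation:
df = n - 1 = 19
SE = s_d/√n = 5.19/√20 = 1.1605
t = d̄/SE = -0.31/1.1605 = -0.2671
Critical value: t_{0.05,19} = ±1.729
p-value ≈ 0.7923
Decision: fail to reject H₀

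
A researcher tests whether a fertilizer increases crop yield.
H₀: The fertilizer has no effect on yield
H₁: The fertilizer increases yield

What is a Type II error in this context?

Type I error (α): Rejecting H₀ when H₀ is true
Type II error (β): Failing to reject H₀ when H₁ is true

Answer: Failing to recommend an effective fertilizer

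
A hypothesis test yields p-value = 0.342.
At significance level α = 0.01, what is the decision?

Answer: fail to reject H₀

Derivation:
Compare p-value to α:
0.342 ≥ 0.01
Decision: fail to reject H₀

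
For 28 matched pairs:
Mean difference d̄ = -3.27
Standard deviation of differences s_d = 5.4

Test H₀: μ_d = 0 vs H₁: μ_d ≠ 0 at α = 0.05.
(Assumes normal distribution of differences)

df = n - 1 = 27
SE = s_d/√n = 5.4/√28 = 1.0205
t = d̄/SE = -3.27/1.0205 = -3.2043
Critical value: t_{0.025,27} = ±2.052
p-value ≈ 0.0035
Decision: reject H₀

Answer: t = -3.2043, reject H₀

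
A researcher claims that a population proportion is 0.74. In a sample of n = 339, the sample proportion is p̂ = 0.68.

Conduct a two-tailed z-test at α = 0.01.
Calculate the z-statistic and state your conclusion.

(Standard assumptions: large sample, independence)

H₀: p = 0.74, H₁: p ≠ 0.74
Standard error: SE = √(p₀(1-p₀)/n) = √(0.74×0.26/339) = 0.023823
z-statistic: z = (p̂ - p₀)/SE = (0.68 - 0.74)/0.023823 = -2.5186
Critical value: z_0.005 = ±2.576
p-value = 0.0118
Decision: fail to reject H₀ at α = 0.01

Answer: z = -2.5186, fail to reject H₀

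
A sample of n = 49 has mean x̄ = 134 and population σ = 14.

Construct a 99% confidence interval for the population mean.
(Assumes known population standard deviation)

Answer: (128.8480, 139.1520)

Derivation:
Confidence level: 99%, α = 0.01
z_0.005 = 2.576
SE = σ/√n = 14/√49 = 2.0000
Margin of error = 2.576 × 2.0000 = 5.1520
CI: x̄ ± margin = 134 ± 5.1520
CI: (128.8480, 139.1520)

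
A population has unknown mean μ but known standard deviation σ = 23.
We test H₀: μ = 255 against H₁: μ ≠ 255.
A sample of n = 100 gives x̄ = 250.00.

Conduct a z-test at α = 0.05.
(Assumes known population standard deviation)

Answer: z = -2.1739, reject H₀

Derivation:
Standard error: SE = σ/√n = 23/√100 = 2.3000
z-statistic: z = (x̄ - μ₀)/SE = (250.00 - 255)/2.3000 = -2.1739
Critical value: ±1.960
p-value = 0.0297
Decision: reject H₀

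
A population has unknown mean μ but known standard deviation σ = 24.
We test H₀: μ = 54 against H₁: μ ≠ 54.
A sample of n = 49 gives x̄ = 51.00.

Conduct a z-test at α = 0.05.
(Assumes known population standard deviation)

Standard error: SE = σ/√n = 24/√49 = 3.4286
z-statistic: z = (x̄ - μ₀)/SE = (51.00 - 54)/3.4286 = -0.8750
Critical value: ±1.960
p-value = 0.3816
Decision: fail to reject H₀

Answer: z = -0.8750, fail to reject H₀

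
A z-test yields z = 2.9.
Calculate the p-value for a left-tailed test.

Answer: p-value ≈ 0.9981

Derivation:
For z = 2.9:
p = P(Z < 2.9) = Φ(2.9) = 0.9981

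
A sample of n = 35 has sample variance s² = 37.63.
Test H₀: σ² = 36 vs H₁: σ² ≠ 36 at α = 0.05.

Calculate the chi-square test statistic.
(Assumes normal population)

Answer: χ² = 35.5394, fail to reject H₀

Derivation:
df = n - 1 = 34
χ² = (n-1)s²/σ₀² = 34×37.63/36 = 35.5394
Critical values: χ²_{0.975,34} = 19.806, χ²_{0.025,34} = 51.966
Rejection region: χ² < 19.806 or χ² > 51.966
Decision: fail to reject H₀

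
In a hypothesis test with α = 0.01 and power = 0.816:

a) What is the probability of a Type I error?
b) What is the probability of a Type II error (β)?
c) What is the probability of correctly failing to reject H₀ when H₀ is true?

a) Type I error probability = α = 0.01
b) Power = P(reject H₀ | H₁ true) = 1 - β = 0.816, so Type II error probability = β = 1 - Power = 0.184
c) P(fail to reject H₀ | H₀ true) = 1 - α = 0.99

Answer: a) 0.01, b) 0.184, c) 0.99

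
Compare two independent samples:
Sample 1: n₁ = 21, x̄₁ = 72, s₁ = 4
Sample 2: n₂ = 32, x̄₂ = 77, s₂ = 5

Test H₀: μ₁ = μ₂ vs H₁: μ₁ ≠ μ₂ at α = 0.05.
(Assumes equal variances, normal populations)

Answer: t = -3.8423, reject H₀

Derivation:
Pooled variance: s²_p = [20×4² + 31×5²]/(51) = 21.4706
s_p = 4.6336
SE = s_p×√(1/n₁ + 1/n₂) = 4.6336×√(1/21 + 1/32) = 1.3013
t = (x̄₁ - x̄₂)/SE = (72 - 77)/1.3013 = -3.8423
df = 51, t-critical = ±2.008
Decision: reject H₀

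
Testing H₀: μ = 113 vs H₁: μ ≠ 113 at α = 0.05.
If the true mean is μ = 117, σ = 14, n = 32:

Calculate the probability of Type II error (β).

Answer: β ≈ 0.6343

Derivation:
SE = σ/√n = 14/√32 = 2.4749
Critical values: μ₀ ± z_0.025×SE = 113 ± 1.960×2.4749
Acceptance region: (108.1492, 117.8508)
Under H₁ (μ = 117): z_high = (117.8508 - 117)/2.4749 = 0.3438, z_low = (108.1492 - 117)/2.4749 = -3.5762
β = P(not reject | H₁) = Φ(0.3438) - Φ(-3.5762) ≈ 0.6343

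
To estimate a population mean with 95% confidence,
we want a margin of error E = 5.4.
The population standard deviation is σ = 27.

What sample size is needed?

z_0.025 = 1.960
n = (z×σ/E)² = (1.960×27/5.4)²
n = 96.0400
Round up: n = 97

Answer: n = 97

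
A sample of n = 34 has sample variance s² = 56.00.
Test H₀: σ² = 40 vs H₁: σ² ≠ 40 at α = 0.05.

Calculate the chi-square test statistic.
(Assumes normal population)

df = n - 1 = 33
χ² = (n-1)s²/σ₀² = 33×56.00/40 = 46.2000
Critical values: χ²_{0.975,33} = 19.047, χ²_{0.025,33} = 50.725
Rejection region: χ² < 19.047 or χ² > 50.725
Decision: fail to reject H₀

Answer: χ² = 46.2000, fail to reject H₀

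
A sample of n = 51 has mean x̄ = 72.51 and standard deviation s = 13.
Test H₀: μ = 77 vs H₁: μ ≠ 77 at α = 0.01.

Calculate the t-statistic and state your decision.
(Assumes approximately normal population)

Answer: t = -2.4665, fail to reject H₀

Derivation:
df = n - 1 = 50
SE = s/√n = 13/√51 = 1.8204
t = (x̄ - μ₀)/SE = (72.51 - 77)/1.8204 = -2.4665
Critical value: t_{0.005,50} = ±2.678
p-value ≈ 0.0171
Decision: fail to reject H₀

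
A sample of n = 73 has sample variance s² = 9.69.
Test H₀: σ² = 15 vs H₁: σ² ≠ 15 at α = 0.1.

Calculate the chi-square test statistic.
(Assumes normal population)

df = n - 1 = 72
χ² = (n-1)s²/σ₀² = 72×9.69/15 = 46.5120
Critical values: χ²_{0.95,72} = 53.462, χ²_{0.05,72} = 92.808
Rejection region: χ² < 53.462 or χ² > 92.808
Decision: reject H₀

Answer: χ² = 46.5120, reject H₀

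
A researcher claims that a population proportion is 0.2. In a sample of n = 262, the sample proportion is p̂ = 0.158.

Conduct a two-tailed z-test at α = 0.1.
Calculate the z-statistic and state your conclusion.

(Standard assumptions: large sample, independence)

Answer: z = -1.6996, reject H₀

Derivation:
H₀: p = 0.2, H₁: p ≠ 0.2
Standard error: SE = √(p₀(1-p₀)/n) = √(0.2×0.8/262) = 0.024712
z-statistic: z = (p̂ - p₀)/SE = (0.158 - 0.2)/0.024712 = -1.6996
Critical value: z_0.05 = ±1.645
p-value = 0.0892
Decision: reject H₀ at α = 0.1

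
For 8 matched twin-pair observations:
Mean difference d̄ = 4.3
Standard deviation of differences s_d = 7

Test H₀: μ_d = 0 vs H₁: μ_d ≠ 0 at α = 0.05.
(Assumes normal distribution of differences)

df = n - 1 = 7
SE = s_d/√n = 7/√8 = 2.4749
t = d̄/SE = 4.3/2.4749 = 1.7374
Critical value: t_{0.025,7} = ±2.365
p-value ≈ 0.1259
Decision: fail to reject H₀

Answer: t = 1.7374, fail to reject H₀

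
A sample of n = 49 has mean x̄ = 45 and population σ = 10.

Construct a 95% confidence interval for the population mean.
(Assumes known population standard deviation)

Answer: (42.1999, 47.8001)

Derivation:
Confidence level: 95%, α = 0.05
z_0.025 = 1.960
SE = σ/√n = 10/√49 = 1.4286
Margin of error = 1.960 × 1.4286 = 2.8001
CI: x̄ ± margin = 45 ± 2.8001
CI: (42.1999, 47.8001)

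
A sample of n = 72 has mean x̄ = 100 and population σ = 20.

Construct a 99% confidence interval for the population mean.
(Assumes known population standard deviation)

Answer: (93.9284, 106.0716)

Derivation:
Confidence level: 99%, α = 0.01
z_0.005 = 2.576
SE = σ/√n = 20/√72 = 2.3570
Margin of error = 2.576 × 2.3570 = 6.0716
CI: x̄ ± margin = 100 ± 6.0716
CI: (93.9284, 106.0716)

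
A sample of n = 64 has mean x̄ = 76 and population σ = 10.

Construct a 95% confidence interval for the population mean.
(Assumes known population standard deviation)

Answer: (73.5500, 78.4500)

Derivation:
Confidence level: 95%, α = 0.05
z_0.025 = 1.960
SE = σ/√n = 10/√64 = 1.2500
Margin of error = 1.960 × 1.2500 = 2.4500
CI: x̄ ± margin = 76 ± 2.4500
CI: (73.5500, 78.4500)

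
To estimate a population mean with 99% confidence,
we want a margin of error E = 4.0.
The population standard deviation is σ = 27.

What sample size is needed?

Answer: n = 303

Derivation:
z_0.005 = 2.576
n = (z×σ/E)² = (2.576×27/4.0)²
n = 302.3425
Round up: n = 303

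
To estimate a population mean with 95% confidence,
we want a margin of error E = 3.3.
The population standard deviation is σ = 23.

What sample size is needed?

Answer: n = 187

Derivation:
z_0.025 = 1.960
n = (z×σ/E)² = (1.960×23/3.3)²
n = 186.6122
Round up: n = 187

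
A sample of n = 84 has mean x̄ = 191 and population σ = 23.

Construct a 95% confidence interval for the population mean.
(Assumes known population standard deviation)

Confidence level: 95%, α = 0.05
z_0.025 = 1.960
SE = σ/√n = 23/√84 = 2.5095
Margin of error = 1.960 × 2.5095 = 4.9186
CI: x̄ ± margin = 191 ± 4.9186
CI: (186.0814, 195.9186)

Answer: (186.0814, 195.9186)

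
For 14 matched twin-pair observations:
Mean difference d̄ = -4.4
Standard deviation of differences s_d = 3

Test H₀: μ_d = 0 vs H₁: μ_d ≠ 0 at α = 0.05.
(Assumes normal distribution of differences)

Answer: t = -5.4877, reject H₀

Derivation:
df = n - 1 = 13
SE = s_d/√n = 3/√14 = 0.8018
t = d̄/SE = -4.4/0.8018 = -5.4877
Critical value: t_{0.025,13} = ±2.160
p-value ≈ 0.0001
Decision: reject H₀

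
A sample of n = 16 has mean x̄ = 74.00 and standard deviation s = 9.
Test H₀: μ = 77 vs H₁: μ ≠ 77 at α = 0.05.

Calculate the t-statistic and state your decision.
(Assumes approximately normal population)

df = n - 1 = 15
SE = s/√n = 9/√16 = 2.2500
t = (x̄ - μ₀)/SE = (74.00 - 77)/2.2500 = -1.3333
Critical value: t_{0.025,15} = ±2.131
p-value ≈ 0.2023
Decision: fail to reject H₀

Answer: t = -1.3333, fail to reject H₀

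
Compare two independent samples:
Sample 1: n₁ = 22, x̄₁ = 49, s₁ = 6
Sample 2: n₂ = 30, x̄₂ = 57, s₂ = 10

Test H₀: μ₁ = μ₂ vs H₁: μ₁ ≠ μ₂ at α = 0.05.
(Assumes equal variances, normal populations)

Pooled variance: s²_p = [21×6² + 29×10²]/(50) = 73.1200
s_p = 8.5510
SE = s_p×√(1/n₁ + 1/n₂) = 8.5510×√(1/22 + 1/30) = 2.4002
t = (x̄₁ - x̄₂)/SE = (49 - 57)/2.4002 = -3.3331
df = 50, t-critical = ±2.009
Decision: reject H₀

Answer: t = -3.3331, reject H₀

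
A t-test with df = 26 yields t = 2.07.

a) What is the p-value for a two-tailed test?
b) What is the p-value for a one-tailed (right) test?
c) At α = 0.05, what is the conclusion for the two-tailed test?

Using t-distribution with df = 26:
a) Two-tailed: p = 2×P(T > 2.07) = 0.0485
b) One-tailed: p = P(T > 2.07) = 0.0243
c) 0.0485 < 0.05, reject H₀

Answer: a) 0.0485, b) 0.0243, c) reject H₀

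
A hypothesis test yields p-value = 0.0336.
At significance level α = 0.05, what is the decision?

Compare p-value to α:
0.0336 < 0.05
Decision: reject H₀

Answer: reject H₀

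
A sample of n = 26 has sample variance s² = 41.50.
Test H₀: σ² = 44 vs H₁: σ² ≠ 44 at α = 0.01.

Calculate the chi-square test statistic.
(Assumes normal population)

df = n - 1 = 25
χ² = (n-1)s²/σ₀² = 25×41.50/44 = 23.5795
Critical values: χ²_{0.995,25} = 10.520, χ²_{0.005,25} = 46.928
Rejection region: χ² < 10.520 or χ² > 46.928
Decision: fail to reject H₀

Answer: χ² = 23.5795, fail to reject H₀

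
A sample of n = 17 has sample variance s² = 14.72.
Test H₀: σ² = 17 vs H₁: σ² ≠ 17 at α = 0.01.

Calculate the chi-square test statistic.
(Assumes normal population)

Answer: χ² = 13.8541, fail to reject H₀

Derivation:
df = n - 1 = 16
χ² = (n-1)s²/σ₀² = 16×14.72/17 = 13.8541
Critical values: χ²_{0.995,16} = 5.142, χ²_{0.005,16} = 34.267
Rejection region: χ² < 5.142 or χ² > 34.267
Decision: fail to reject H₀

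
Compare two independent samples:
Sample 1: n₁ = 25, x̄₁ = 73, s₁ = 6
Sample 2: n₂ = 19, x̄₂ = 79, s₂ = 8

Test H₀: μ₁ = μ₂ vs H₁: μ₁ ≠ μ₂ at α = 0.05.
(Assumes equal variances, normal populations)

Answer: t = -2.8455, reject H₀

Derivation:
Pooled variance: s²_p = [24×6² + 18×8²]/(42) = 48.0000
s_p = 6.9282
SE = s_p×√(1/n₁ + 1/n₂) = 6.9282×√(1/25 + 1/19) = 2.1086
t = (x̄₁ - x̄₂)/SE = (73 - 79)/2.1086 = -2.8455
df = 42, t-critical = ±2.018
Decision: reject H₀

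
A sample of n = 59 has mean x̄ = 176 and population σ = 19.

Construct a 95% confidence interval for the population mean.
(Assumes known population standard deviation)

Answer: (171.1517, 180.8483)

Derivation:
Confidence level: 95%, α = 0.05
z_0.025 = 1.960
SE = σ/√n = 19/√59 = 2.4736
Margin of error = 1.960 × 2.4736 = 4.8483
CI: x̄ ± margin = 176 ± 4.8483
CI: (171.1517, 180.8483)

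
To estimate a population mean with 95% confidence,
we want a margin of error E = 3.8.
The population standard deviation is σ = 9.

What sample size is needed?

z_0.025 = 1.960
n = (z×σ/E)² = (1.960×9/3.8)²
n = 21.5491
Round up: n = 22

Answer: n = 22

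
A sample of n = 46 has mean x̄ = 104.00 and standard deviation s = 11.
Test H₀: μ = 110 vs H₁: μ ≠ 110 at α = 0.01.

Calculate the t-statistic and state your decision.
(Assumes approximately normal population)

Answer: t = -3.6994, reject H₀

Derivation:
df = n - 1 = 45
SE = s/√n = 11/√46 = 1.6219
t = (x̄ - μ₀)/SE = (104.00 - 110)/1.6219 = -3.6994
Critical value: t_{0.005,45} = ±2.690
p-value ≈ 0.0006
Decision: reject H₀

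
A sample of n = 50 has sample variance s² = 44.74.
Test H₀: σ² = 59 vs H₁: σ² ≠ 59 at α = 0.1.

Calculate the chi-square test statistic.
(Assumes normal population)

Answer: χ² = 37.1569, fail to reject H₀

Derivation:
df = n - 1 = 49
χ² = (n-1)s²/σ₀² = 49×44.74/59 = 37.1569
Critical values: χ²_{0.95,49} = 33.930, χ²_{0.05,49} = 66.339
Rejection region: χ² < 33.930 or χ² > 66.339
Decision: fail to reject H₀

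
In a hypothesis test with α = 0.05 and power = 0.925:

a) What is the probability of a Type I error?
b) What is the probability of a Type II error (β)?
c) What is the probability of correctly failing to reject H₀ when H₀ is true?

Answer: a) 0.05, b) 0.075, c) 0.95

Derivation:
a) Type I error probability = α = 0.05
b) Power = P(reject H₀ | H₁ true) = 1 - β = 0.925, so Type II error probability = β = 1 - Power = 0.075
c) P(fail to reject H₀ | H₀ true) = 1 - α = 0.95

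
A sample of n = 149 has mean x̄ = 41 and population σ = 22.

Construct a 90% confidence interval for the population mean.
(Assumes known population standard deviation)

Answer: (38.0352, 43.9648)

Derivation:
Confidence level: 90%, α = 0.1
z_0.05 = 1.645
SE = σ/√n = 22/√149 = 1.8023
Margin of error = 1.645 × 1.8023 = 2.9648
CI: x̄ ± margin = 41 ± 2.9648
CI: (38.0352, 43.9648)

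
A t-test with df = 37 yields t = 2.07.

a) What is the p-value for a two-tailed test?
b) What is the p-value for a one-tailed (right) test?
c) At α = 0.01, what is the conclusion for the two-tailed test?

Answer: a) 0.0455, b) 0.0227, c) fail to reject H₀

Derivation:
Using t-distribution with df = 37:
a) Two-tailed: p = 2×P(T > 2.07) = 0.0455
b) One-tailed: p = P(T > 2.07) = 0.0227
c) 0.0455 ≥ 0.01, fail to reject H₀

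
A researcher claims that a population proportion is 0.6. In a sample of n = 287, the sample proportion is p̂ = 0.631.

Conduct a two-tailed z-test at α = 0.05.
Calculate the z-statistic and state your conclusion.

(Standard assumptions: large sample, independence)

H₀: p = 0.6, H₁: p ≠ 0.6
Standard error: SE = √(p₀(1-p₀)/n) = √(0.6×0.4/287) = 0.028918
z-statistic: z = (p̂ - p₀)/SE = (0.631 - 0.6)/0.028918 = 1.0720
Critical value: z_0.025 = ±1.960
p-value = 0.2837
Decision: fail to reject H₀ at α = 0.05

Answer: z = 1.0720, fail to reject H₀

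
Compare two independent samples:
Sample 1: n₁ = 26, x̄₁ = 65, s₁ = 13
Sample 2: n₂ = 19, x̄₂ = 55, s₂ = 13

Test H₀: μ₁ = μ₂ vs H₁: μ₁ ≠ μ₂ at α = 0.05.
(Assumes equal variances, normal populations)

Answer: t = 2.5487, reject H₀

Derivation:
Pooled variance: s²_p = [25×13² + 18×13²]/(43) = 169.0000
s_p = 13.0000
SE = s_p×√(1/n₁ + 1/n₂) = 13.0000×√(1/26 + 1/19) = 3.9236
t = (x̄₁ - x̄₂)/SE = (65 - 55)/3.9236 = 2.5487
df = 43, t-critical = ±2.017
Decision: reject H₀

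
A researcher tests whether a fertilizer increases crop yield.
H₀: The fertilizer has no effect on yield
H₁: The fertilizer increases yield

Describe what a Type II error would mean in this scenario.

Type I error: rejecting H₀ when it is actually true (false positive).
Type II error: failing to reject H₀ when H₁ is actually true (false negative).

Answer: Failing to recommend an effective fertilizer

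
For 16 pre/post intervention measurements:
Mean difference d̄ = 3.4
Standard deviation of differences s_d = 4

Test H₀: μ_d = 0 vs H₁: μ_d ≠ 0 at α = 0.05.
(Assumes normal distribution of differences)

Answer: t = 3.4000, reject H₀

Derivation:
df = n - 1 = 15
SE = s_d/√n = 4/√16 = 1.0000
t = d̄/SE = 3.4/1.0000 = 3.4000
Critical value: t_{0.025,15} = ±2.131
p-value ≈ 0.0040
Decision: reject H₀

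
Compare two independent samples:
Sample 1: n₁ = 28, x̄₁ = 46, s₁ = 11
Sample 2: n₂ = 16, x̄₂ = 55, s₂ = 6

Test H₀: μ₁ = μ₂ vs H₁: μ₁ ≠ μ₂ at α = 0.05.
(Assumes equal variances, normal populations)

Pooled variance: s²_p = [27×11² + 15×6²]/(42) = 90.6429
s_p = 9.5207
SE = s_p×√(1/n₁ + 1/n₂) = 9.5207×√(1/28 + 1/16) = 2.9837
t = (x̄₁ - x̄₂)/SE = (46 - 55)/2.9837 = -3.0164
df = 42, t-critical = ±2.018
Decision: reject H₀

Answer: t = -3.0164, reject H₀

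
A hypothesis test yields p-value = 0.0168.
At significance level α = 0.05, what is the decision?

Answer: reject H₀

Derivation:
Compare p-value to α:
0.0168 < 0.05
Decision: reject H₀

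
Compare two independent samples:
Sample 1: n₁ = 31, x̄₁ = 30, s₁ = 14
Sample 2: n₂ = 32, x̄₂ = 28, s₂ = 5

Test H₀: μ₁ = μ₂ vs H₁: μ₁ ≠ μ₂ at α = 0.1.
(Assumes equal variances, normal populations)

Answer: t = 0.7598, fail to reject H₀

Derivation:
Pooled variance: s²_p = [30×14² + 31×5²]/(61) = 109.0984
s_p = 10.4450
SE = s_p×√(1/n₁ + 1/n₂) = 10.4450×√(1/31 + 1/32) = 2.6322
t = (x̄₁ - x̄₂)/SE = (30 - 28)/2.6322 = 0.7598
df = 61, t-critical = ±1.670
Decision: fail to reject H₀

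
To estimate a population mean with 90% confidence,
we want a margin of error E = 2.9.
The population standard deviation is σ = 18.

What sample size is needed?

Answer: n = 105

Derivation:
z_0.05 = 1.645
n = (z×σ/E)² = (1.645×18/2.9)²
n = 104.2511
Round up: n = 105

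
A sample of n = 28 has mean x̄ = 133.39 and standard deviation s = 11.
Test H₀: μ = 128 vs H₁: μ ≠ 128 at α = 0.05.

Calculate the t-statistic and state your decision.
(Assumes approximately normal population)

Answer: t = 2.5928, reject H₀

Derivation:
df = n - 1 = 27
SE = s/√n = 11/√28 = 2.0788
t = (x̄ - μ₀)/SE = (133.39 - 128)/2.0788 = 2.5928
Critical value: t_{0.025,27} = ±2.052
p-value ≈ 0.0152
Decision: reject H₀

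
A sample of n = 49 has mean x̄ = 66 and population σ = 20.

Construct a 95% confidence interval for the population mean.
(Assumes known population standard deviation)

Answer: (60.4001, 71.5999)

Derivation:
Confidence level: 95%, α = 0.05
z_0.025 = 1.960
SE = σ/√n = 20/√49 = 2.8571
Margin of error = 1.960 × 2.8571 = 5.5999
CI: x̄ ± margin = 66 ± 5.5999
CI: (60.4001, 71.5999)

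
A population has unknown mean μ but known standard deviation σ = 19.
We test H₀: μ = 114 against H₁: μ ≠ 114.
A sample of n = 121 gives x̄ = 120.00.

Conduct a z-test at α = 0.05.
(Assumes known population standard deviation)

Standard error: SE = σ/√n = 19/√121 = 1.7273
z-statistic: z = (x̄ - μ₀)/SE = (120.00 - 114)/1.7273 = 3.4736
Critical value: ±1.960
p-value = 0.0005
Decision: reject H₀

Answer: z = 3.4736, reject H₀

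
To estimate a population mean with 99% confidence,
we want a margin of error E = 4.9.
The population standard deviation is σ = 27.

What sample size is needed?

z_0.005 = 2.576
n = (z×σ/E)² = (2.576×27/4.9)²
n = 201.4777
Round up: n = 202

Answer: n = 202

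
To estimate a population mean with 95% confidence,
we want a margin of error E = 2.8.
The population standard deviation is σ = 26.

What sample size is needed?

z_0.025 = 1.960
n = (z×σ/E)² = (1.960×26/2.8)²
n = 331.2400
Round up: n = 332

Answer: n = 332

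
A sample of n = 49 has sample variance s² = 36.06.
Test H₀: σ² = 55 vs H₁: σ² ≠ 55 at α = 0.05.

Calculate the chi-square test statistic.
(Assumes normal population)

df = n - 1 = 48
χ² = (n-1)s²/σ₀² = 48×36.06/55 = 31.4705
Critical values: χ²_{0.975,48} = 30.755, χ²_{0.025,48} = 69.023
Rejection region: χ² < 30.755 or χ² > 69.023
Decision: fail to reject H₀

Answer: χ² = 31.4705, fail to reject H₀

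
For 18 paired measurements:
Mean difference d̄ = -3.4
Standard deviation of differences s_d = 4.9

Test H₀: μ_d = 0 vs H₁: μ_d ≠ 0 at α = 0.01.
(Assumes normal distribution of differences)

df = n - 1 = 17
SE = s_d/√n = 4.9/√18 = 1.1549
t = d̄/SE = -3.4/1.1549 = -2.9440
Critical value: t_{0.005,17} = ±2.898
p-value ≈ 0.0091
Decision: reject H₀

Answer: t = -2.9440, reject H₀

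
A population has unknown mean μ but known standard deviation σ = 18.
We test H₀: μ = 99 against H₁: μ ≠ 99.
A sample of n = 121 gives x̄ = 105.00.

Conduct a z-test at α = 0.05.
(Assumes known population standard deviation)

Answer: z = 3.6666, reject H₀

Derivation:
Standard error: SE = σ/√n = 18/√121 = 1.6364
z-statistic: z = (x̄ - μ₀)/SE = (105.00 - 99)/1.6364 = 3.6666
Critical value: ±1.960
p-value = 0.0002
Decision: reject H₀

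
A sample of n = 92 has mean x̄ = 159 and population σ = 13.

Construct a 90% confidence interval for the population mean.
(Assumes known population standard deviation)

Confidence level: 90%, α = 0.1
z_0.05 = 1.645
SE = σ/√n = 13/√92 = 1.3553
Margin of error = 1.645 × 1.3553 = 2.2295
CI: x̄ ± margin = 159 ± 2.2295
CI: (156.7705, 161.2295)

Answer: (156.7705, 161.2295)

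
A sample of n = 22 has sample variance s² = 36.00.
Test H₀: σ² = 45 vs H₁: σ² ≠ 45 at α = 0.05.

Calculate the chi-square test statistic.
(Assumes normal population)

Answer: χ² = 16.8000, fail to reject H₀

Derivation:
df = n - 1 = 21
χ² = (n-1)s²/σ₀² = 21×36.00/45 = 16.8000
Critical values: χ²_{0.975,21} = 10.283, χ²_{0.025,21} = 35.479
Rejection region: χ² < 10.283 or χ² > 35.479
Decision: fail to reject H₀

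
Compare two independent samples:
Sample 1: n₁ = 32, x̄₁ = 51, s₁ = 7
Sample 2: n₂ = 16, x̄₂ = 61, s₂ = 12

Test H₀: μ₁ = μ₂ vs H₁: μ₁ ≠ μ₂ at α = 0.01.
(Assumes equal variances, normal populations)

Pooled variance: s²_p = [31×7² + 15×12²]/(46) = 79.9783
s_p = 8.9431
SE = s_p×√(1/n₁ + 1/n₂) = 8.9431×√(1/32 + 1/16) = 2.7383
t = (x̄₁ - x̄₂)/SE = (51 - 61)/2.7383 = -3.6519
df = 46, t-critical = ±2.687
Decision: reject H₀

Answer: t = -3.6519, reject H₀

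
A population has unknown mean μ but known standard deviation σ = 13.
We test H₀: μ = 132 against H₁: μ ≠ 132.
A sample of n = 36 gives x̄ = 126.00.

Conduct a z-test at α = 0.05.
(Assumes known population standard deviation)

Standard error: SE = σ/√n = 13/√36 = 2.1667
z-statistic: z = (x̄ - μ₀)/SE = (126.00 - 132)/2.1667 = -2.7692
Critical value: ±1.960
p-value = 0.0056
Decision: reject H₀

Answer: z = -2.7692, reject H₀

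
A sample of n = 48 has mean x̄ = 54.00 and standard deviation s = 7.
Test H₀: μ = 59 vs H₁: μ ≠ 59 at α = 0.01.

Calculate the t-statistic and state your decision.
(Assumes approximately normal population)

df = n - 1 = 47
SE = s/√n = 7/√48 = 1.0104
t = (x̄ - μ₀)/SE = (54.00 - 59)/1.0104 = -4.9485
Critical value: t_{0.005,47} = ±2.685
p-value < 0.0001
Decision: reject H₀

Answer: t = -4.9485, reject H₀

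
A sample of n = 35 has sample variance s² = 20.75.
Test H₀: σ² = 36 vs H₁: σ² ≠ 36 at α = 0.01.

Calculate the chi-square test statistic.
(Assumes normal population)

Answer: χ² = 19.5972, fail to reject H₀

Derivation:
df = n - 1 = 34
χ² = (n-1)s²/σ₀² = 34×20.75/36 = 19.5972
Critical values: χ²_{0.995,34} = 16.501, χ²_{0.005,34} = 58.964
Rejection region: χ² < 16.501 or χ² > 58.964
Decision: fail to reject H₀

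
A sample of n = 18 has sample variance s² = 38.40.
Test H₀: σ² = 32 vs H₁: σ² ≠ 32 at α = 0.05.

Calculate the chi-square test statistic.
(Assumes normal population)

Answer: χ² = 20.4000, fail to reject H₀

Derivation:
df = n - 1 = 17
χ² = (n-1)s²/σ₀² = 17×38.40/32 = 20.4000
Critical values: χ²_{0.975,17} = 7.564, χ²_{0.025,17} = 30.191
Rejection region: χ² < 7.564 or χ² > 30.191
Decision: fail to reject H₀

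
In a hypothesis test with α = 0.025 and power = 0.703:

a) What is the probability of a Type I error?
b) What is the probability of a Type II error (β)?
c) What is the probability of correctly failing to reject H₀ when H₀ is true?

a) Type I error probability = α = 0.025
b) Power = P(reject H₀ | H₁ true) = 1 - β = 0.703, so Type II error probability = β = 1 - Power = 0.297
c) P(fail to reject H₀ | H₀ true) = 1 - α = 0.975

Answer: a) 0.025, b) 0.297, c) 0.975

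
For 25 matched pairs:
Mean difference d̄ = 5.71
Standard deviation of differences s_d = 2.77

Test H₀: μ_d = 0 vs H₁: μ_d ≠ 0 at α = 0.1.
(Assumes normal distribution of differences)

df = n - 1 = 24
SE = s_d/√n = 2.77/√25 = 0.5540
t = d̄/SE = 5.71/0.5540 = 10.3069
Critical value: t_{0.05,24} = ±1.711
p-value < 0.0001
Decision: reject H₀

Answer: t = 10.3069, reject H₀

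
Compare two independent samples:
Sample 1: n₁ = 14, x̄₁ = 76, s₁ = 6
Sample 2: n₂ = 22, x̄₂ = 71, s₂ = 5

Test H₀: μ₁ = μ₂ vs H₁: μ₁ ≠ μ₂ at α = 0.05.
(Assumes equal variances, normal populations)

Pooled variance: s²_p = [13×6² + 21×5²]/(34) = 29.2059
s_p = 5.4042
SE = s_p×√(1/n₁ + 1/n₂) = 5.4042×√(1/14 + 1/22) = 1.8476
t = (x̄₁ - x̄₂)/SE = (76 - 71)/1.8476 = 2.7062
df = 34, t-critical = ±2.032
Decision: reject H₀

Answer: t = 2.7062, reject H₀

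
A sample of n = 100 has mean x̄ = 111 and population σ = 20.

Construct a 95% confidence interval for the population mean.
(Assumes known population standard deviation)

Answer: (107.0800, 114.9200)

Derivation:
Confidence level: 95%, α = 0.05
z_0.025 = 1.960
SE = σ/√n = 20/√100 = 2.0000
Margin of error = 1.960 × 2.0000 = 3.9200
CI: x̄ ± margin = 111 ± 3.9200
CI: (107.0800, 114.9200)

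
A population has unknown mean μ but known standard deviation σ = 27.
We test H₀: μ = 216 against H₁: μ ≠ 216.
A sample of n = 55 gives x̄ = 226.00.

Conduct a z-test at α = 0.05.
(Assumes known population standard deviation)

Answer: z = 2.7467, reject H₀

Derivation:
Standard error: SE = σ/√n = 27/√55 = 3.6407
z-statistic: z = (x̄ - μ₀)/SE = (226.00 - 216)/3.6407 = 2.7467
Critical value: ±1.960
p-value = 0.0060
Decision: reject H₀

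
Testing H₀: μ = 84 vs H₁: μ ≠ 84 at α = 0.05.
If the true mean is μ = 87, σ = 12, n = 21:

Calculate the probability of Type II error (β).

Answer: β ≈ 0.7913

Derivation:
SE = σ/√n = 12/√21 = 2.6186
Critical values: μ₀ ± z_0.025×SE = 84 ± 1.960×2.6186
Acceptance region: (78.8675, 89.1325)
Under H₁ (μ = 87): z_high = (89.1325 - 87)/2.6186 = 0.8144, z_low = (78.8675 - 87)/2.6186 = -3.1057
β = P(not reject | H₁) = Φ(0.8144) - Φ(-3.1057) ≈ 0.7913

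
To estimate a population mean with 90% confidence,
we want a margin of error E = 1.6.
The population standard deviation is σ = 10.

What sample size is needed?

z_0.05 = 1.645
n = (z×σ/E)² = (1.645×10/1.6)²
n = 105.7041
Round up: n = 106

Answer: n = 106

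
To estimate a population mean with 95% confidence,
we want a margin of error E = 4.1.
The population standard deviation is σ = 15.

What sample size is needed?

z_0.025 = 1.960
n = (z×σ/E)² = (1.960×15/4.1)²
n = 51.4194
Round up: n = 52

Answer: n = 52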